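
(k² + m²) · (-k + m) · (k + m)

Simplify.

-k⁴ + m⁴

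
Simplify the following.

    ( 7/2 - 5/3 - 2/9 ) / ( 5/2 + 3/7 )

203/369

Numerator: 7/2 - 5/3 - 2/9 = 29/18
Denominator: 5/2 + 3/7 = 41/14
Divide: (29/18) · (14/41) = 203/369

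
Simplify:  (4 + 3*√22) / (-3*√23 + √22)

(-9*√506 - 66 - 12*√23 - 4*√22)/185

Multiply numerator and denominator by √22 + 3*√23.
Denominator becomes -185; numerator becomes 4*√22 + 12*√23 + 66 + 9*√506.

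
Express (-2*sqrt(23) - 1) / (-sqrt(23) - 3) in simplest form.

Multiply numerator and denominator by -3 + sqrt(23).
Denominator becomes -14; numerator becomes -43 + 5*sqrt(23).

(-5*sqrt(23) + 43)/14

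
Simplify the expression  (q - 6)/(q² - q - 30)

1/(q + 5)

Factor: q² - q - 30 = (q + 5)·(q - 6)
Cancel the common factor (q - 6).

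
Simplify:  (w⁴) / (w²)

w²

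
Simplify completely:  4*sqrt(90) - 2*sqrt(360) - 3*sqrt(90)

4*sqrt(90) = 12*sqrt(10); 2*sqrt(360) = 12*sqrt(10); 3*sqrt(90) = 9*sqrt(10)
Combine: (12 - 12 - 9)·sqrt(10) = -9*sqrt(10)

-9*sqrt(10)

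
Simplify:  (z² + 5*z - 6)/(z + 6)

z - 1

Factor: z² + 5*z - 6 = (z + 6)·(z - 1)
Cancel the common factor (z + 6).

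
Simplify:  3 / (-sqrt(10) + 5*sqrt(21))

Multiply numerator and denominator by sqrt(10) + 5*sqrt(21).
Denominator becomes 515; numerator becomes 3*sqrt(10) + 15*sqrt(21).

(3*sqrt(10) + 15*sqrt(21))/515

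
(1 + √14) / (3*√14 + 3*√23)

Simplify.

(-14 - √14 + √23 + √322)/27

Multiply numerator and denominator by -3*√23 + 3*√14.
Denominator becomes -81; numerator becomes -3*√322 - 3*√23 + 3*√14 + 42.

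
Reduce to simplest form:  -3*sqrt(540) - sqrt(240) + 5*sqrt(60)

-12*sqrt(15)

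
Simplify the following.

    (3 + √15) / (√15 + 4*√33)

Multiply numerator and denominator by -4*√33 + √15.
Denominator becomes -513; numerator becomes -12*√55 - 12*√33 + 3*√15 + 15.

(-5 - √15 + 4*√33 + 4*√55)/171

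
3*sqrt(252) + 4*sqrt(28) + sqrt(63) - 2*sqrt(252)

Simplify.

17*sqrt(7)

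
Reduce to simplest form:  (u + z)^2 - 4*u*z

(u - z)^2

Expand the square and combine the 4*u*z term.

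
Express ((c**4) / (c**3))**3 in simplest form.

c**3

Inside the bracket: c**1
Raise to the power 3: c**3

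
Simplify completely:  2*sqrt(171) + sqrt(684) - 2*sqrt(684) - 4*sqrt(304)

-16*sqrt(19)

2*sqrt(171) = 6*sqrt(19); sqrt(684) = 6*sqrt(19); 2*sqrt(684) = 12*sqrt(19); 4*sqrt(304) = 16*sqrt(19)
Combine: (6 + 6 - 12 - 16)·sqrt(19) = -16*sqrt(19)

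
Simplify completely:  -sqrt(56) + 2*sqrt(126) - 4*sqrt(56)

sqrt(56) = 2*sqrt(14); 2*sqrt(126) = 6*sqrt(14); 4*sqrt(56) = 8*sqrt(14)
Combine: (-2 + 6 - 8)·sqrt(14) = -4*sqrt(14)

-4*sqrt(14)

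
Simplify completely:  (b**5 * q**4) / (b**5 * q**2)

Quotient: q**2

q**2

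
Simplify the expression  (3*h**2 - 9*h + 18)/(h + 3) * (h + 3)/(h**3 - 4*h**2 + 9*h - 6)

Factor: 3*h**2 - 9*h + 18 = 3*(h**2 - 3*h + 6);  h**3 - 4*h**2 + 9*h - 6 = (h**2 - 3*h + 6)*(h - 1)
Cancel the common factors (h**2 - 3*h + 6), (h + 3).

3/(h - 1)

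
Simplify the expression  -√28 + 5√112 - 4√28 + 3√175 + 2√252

√28 = 2*√7; 5√112 = 20*√7; 4√28 = 8*√7; 3√175 = 15*√7; 2√252 = 12*√7
Combine: (-2 + 20 - 8 + 15 + 12)·√7 = 37*√7

37*√7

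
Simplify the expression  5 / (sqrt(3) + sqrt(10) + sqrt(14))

(-20*sqrt(105) - 5*sqrt(14) + 35*sqrt(10) + 105*sqrt(3))/119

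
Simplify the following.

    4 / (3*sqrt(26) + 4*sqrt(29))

Multiply numerator and denominator by -3*sqrt(26) + 4*sqrt(29).
Denominator becomes 230; numerator becomes -12*sqrt(26) + 16*sqrt(29).

(-6*sqrt(26) + 8*sqrt(29))/115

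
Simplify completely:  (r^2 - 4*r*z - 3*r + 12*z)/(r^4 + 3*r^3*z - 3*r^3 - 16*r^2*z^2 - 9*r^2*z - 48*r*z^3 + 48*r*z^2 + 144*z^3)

1/(r^2 + 7*r*z + 12*z^2)

Factor: r^2 - 4*r*z - 3*r + 12*z = (r - 4*z)*(r - 3);  r^4 + 3*r^3*z - 3*r^3 - 16*r^2*z^2 - 9*r^2*z - 48*r*z^3 + 48*r*z^2 + 144*z^3 = (r + 3*z)*(r - 4*z)*(r + 4*z)*(r - 3)
Cancel the common factors (r - 4*z), (r - 3).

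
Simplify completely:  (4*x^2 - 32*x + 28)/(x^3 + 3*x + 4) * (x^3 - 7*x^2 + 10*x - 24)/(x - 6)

(4*x^2 - 32*x + 28)/(x + 1)

Factor: 4*x^2 - 32*x + 28 = 4*(x - 1)*(x - 7);  x^3 + 3*x + 4 = (x + 1)*(x^2 - x + 4);  x^3 - 7*x^2 + 10*x - 24 = (x^2 - x + 4)*(x - 6)
Cancel the common factors (x^2 - x + 4), (x - 6).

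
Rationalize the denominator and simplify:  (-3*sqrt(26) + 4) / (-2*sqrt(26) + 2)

Multiply numerator and denominator by 2 + 2*sqrt(26).
Denominator becomes -100; numerator becomes -148 + 2*sqrt(26).

(-sqrt(26) + 74)/50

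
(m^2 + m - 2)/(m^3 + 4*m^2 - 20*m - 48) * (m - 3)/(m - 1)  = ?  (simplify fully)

Factor: m^2 + m - 2 = (m - 1)*(m + 2);  m^3 + 4*m^2 - 20*m - 48 = (m + 2)*(m + 6)*(m - 4)
Cancel the common factors (m - 1), (m + 2).

(m - 3)/(m^2 + 2*m - 24)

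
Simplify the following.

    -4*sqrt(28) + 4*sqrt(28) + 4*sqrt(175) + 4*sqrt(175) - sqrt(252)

34*sqrt(7)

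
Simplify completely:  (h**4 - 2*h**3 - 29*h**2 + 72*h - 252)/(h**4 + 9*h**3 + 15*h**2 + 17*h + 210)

Factor: h**4 - 2*h**3 - 29*h**2 + 72*h - 252 = (h + 6)*(h**2 - 2*h + 7)*(h - 6);  h**4 + 9*h**3 + 15*h**2 + 17*h + 210 = (h + 6)*(h**2 - 2*h + 7)*(h + 5)
Cancel the common factors (h**2 - 2*h + 7), (h + 6).

(h - 6)/(h + 5)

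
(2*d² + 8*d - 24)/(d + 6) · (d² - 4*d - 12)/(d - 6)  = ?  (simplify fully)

Factor: 2*d² + 8*d - 24 = 2·(d - 2)·(d + 6);  d² - 4*d - 12 = (d + 2)·(d - 6)
Cancel the common factors (d + 6), (d - 6).

2*d² - 8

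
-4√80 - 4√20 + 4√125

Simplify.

4√80 = 16*√5; 4√20 = 8*√5; 4√125 = 20*√5
Combine: (-16 - 8 + 20)·√5 = -4*√5

-4*√5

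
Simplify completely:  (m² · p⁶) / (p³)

m²*p³

Quotient: m² · p³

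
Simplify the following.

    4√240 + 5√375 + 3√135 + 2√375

60*√15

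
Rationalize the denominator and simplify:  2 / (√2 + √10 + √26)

(-9*√10 - 17*√2 + 2*√130 + 7*√26)/29

Group as (√2 + √10) + √26; multiply by (√2 + √10) - √26, then rationalise the remaining surd.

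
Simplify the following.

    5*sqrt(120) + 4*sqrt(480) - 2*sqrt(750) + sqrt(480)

5*sqrt(120) = 10*sqrt(30); 4*sqrt(480) = 16*sqrt(30); 2*sqrt(750) = 10*sqrt(30); sqrt(480) = 4*sqrt(30)
Combine: (10 + 16 - 10 + 4)·sqrt(30) = 20*sqrt(30)

20*sqrt(30)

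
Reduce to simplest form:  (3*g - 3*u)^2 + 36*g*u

9*(g + u)^2

After expansion: 9*g^2 + 18*g*u + 9*u^2 — a perfect-square trinomial.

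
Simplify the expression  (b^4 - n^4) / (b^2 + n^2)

b^2 - n^2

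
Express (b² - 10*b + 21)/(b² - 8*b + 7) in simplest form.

Factor: b² - 10*b + 21 = (b - 7)·(b - 3);  b² - 8*b + 7 = (b - 7)·(b - 1)
Cancel the common factor (b - 7).

(b - 3)/(b - 1)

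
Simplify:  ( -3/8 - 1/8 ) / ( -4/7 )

7/8

Numerator: -3/8 - 1/8 = -1/2
Denominator: -4/7 = -4/7
Divide: (-1/2) · (-7/4) = 7/8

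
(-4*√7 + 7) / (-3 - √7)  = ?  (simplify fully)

Multiply numerator and denominator by -3 + √7.
Denominator becomes 2; numerator becomes -49 + 19*√7.

(-49 + 19*√7)/2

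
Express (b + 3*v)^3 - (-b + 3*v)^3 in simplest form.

2*b*(b^2 + 27*v^2)

Write as f((3*v),b) - f((3*v),-b) and expand.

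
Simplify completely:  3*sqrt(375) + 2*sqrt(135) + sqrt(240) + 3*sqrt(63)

9*sqrt(7) + 25*sqrt(15)

3*sqrt(375) = 15*sqrt(15); 2*sqrt(135) = 6*sqrt(15); sqrt(240) = 4*sqrt(15); 3*sqrt(63) = 9*sqrt(7)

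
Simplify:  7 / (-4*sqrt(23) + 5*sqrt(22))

Multiply numerator and denominator by 4*sqrt(23) + 5*sqrt(22).
Denominator becomes 182; numerator becomes 28*sqrt(23) + 35*sqrt(22).

(4*sqrt(23) + 5*sqrt(22))/26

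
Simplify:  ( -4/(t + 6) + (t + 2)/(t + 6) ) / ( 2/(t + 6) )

t/2 - 1

Numerator: -4/(t + 6) + (t + 2)/(t + 6) = (t - 2)/(t + 6)
Denominator: 2/(t + 6) = 2/(t + 6)
Divide: ((t - 2)/(t + 6)) · (t/2 + 3) = t/2 - 1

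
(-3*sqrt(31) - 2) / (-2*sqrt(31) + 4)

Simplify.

(8*sqrt(31) + 97)/54

Multiply numerator and denominator by 4 + 2*sqrt(31).
Denominator becomes -108; numerator becomes -194 - 16*sqrt(31).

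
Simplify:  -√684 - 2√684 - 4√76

√684 = 6*√19; 2√684 = 12*√19; 4√76 = 8*√19
Combine: (-6 - 12 - 8)·√19 = -26*√19

-26*√19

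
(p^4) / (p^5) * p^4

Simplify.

p^3

Quotient: (p^-1)
Multiply by p^4: add exponents.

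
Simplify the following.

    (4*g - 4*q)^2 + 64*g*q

16*(g + q)^2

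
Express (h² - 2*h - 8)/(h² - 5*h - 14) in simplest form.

(h - 4)/(h - 7)

Factor: h² - 2*h - 8 = (h - 4)·(h + 2);  h² - 5*h - 14 = (h - 7)·(h + 2)
Cancel the common factor (h + 2).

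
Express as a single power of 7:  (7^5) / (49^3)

7^5 = 7^5; 49^3 = 7^6
Combine exponents: 7^(-1)

7^(-1)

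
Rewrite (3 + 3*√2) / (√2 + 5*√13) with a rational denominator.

Multiply numerator and denominator by -5*√13 + √2.
Denominator becomes -323; numerator becomes -15*√26 - 15*√13 + 3*√2 + 6.

(-6 - 3*√2 + 15*√13 + 15*√26)/323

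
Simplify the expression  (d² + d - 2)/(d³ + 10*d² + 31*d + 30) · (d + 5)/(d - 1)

1/(d + 3)

Factor: d² + d - 2 = (d - 1)·(d + 2);  d³ + 10*d² + 31*d + 30 = (d + 3)·(d + 2)·(d + 5)
Cancel the common factors (d + 5), (d - 1), (d + 2).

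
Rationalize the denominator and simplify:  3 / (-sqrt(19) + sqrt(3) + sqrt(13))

(3*sqrt(19) + 9*sqrt(13) + 29*sqrt(3) + 2*sqrt(741))/49

Group as (sqrt(3) + sqrt(13)) - sqrt(19); multiply by (sqrt(3) + sqrt(13)) + sqrt(19), then rationalise the remaining surd.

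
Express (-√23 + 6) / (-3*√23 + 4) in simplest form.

Multiply numerator and denominator by 4 + 3*√23.
Denominator becomes -191; numerator becomes -45 + 14*√23.

(-14*√23 + 45)/191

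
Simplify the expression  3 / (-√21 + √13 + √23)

Group as (√13 + √23) - √21; multiply by (√13 + √23) + √21, then rationalise the remaining surd.

(-45*√21 + 33*√23 + 93*√13 + 6*√6279)/971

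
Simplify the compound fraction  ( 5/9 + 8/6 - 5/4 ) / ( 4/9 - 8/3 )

-23/80

Numerator: 5/9 + 8/6 - 5/4 = 23/36
Denominator: 4/9 - 8/3 = -20/9
Divide: (23/36) · (-9/20) = -23/80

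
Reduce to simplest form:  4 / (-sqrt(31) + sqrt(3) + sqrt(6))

(-22*sqrt(31) - 28*sqrt(6) - 34*sqrt(3) - 6*sqrt(62))/103

Group as (sqrt(3) + sqrt(6)) - sqrt(31); multiply by (sqrt(3) + sqrt(6)) + sqrt(31), then rationalise the remaining surd.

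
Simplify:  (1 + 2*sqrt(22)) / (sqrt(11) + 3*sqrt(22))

(-22*sqrt(2) - sqrt(11) + 3*sqrt(22) + 132)/187

Multiply numerator and denominator by -sqrt(11) + 3*sqrt(22).
Denominator becomes 187; numerator becomes -22*sqrt(2) - sqrt(11) + 3*sqrt(22) + 132.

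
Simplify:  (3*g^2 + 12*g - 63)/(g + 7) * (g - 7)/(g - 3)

Factor: 3*g^2 + 12*g - 63 = 3*(g + 7)*(g - 3)
Cancel the common factors (g + 7), (g - 3).

3*g - 21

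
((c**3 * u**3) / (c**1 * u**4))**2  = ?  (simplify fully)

Inside the bracket: c**2 * (u**-1)
Raise to the power 2: c**4 * (u**-2)

c**4/u**2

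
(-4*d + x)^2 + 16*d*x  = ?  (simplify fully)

(4*d + x)^2

Expanding gives 16*d^2 + 8*d*x + x^2, a perfect square.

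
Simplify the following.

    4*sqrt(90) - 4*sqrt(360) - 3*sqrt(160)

-24*sqrt(10)

4*sqrt(90) = 12*sqrt(10); 4*sqrt(360) = 24*sqrt(10); 3*sqrt(160) = 12*sqrt(10)
Combine: (12 - 24 - 12)·sqrt(10) = -24*sqrt(10)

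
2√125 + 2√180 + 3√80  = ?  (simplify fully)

34*√5

2√125 = 10*√5; 2√180 = 12*√5; 3√80 = 12*√5
Combine: (10 + 12 + 12)·√5 = 34*√5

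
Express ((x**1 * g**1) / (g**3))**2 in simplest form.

Inside the bracket: x**1 * (g**-2)
Raise to the power 2: x**2 * (g**-4)

x**2/g**4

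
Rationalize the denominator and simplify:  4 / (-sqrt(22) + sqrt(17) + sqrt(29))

(-24*sqrt(22) + 10*sqrt(29) + 34*sqrt(17) + 2*sqrt(10846))/349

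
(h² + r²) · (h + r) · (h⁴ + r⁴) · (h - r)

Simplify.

h⁸ - r⁸

Pair the conjugate factors: (h+r)(h-r) = h² - r², then repeat with the next factor.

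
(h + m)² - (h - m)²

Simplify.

Binomially expand both and collect terms in h, m.

4*h*m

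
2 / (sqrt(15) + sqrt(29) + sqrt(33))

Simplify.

(-12*sqrt(1595) + 22*sqrt(33) + 38*sqrt(29) + 94*sqrt(15))/1619

Group as (sqrt(15) + sqrt(33)) + sqrt(29); multiply by (sqrt(15) + sqrt(33)) - sqrt(29), then rationalise the remaining surd.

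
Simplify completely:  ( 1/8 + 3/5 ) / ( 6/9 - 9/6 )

Numerator: 1/8 + 3/5 = 29/40
Denominator: 6/9 - 9/6 = -5/6
Divide: (29/40) · (-6/5) = -87/100

-87/100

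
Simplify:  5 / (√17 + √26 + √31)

Group as (√17 + √31) + √26; multiply by (√17 + √31) - √26, then rationalise the remaining surd.

(-5*√13702 + 30*√31 + 55*√26 + 100*√17)/812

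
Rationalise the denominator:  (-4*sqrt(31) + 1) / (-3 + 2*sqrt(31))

(-49 - 2*sqrt(31))/23

Multiply numerator and denominator by -2*sqrt(31) - 3.
Denominator becomes -115; numerator becomes 10*sqrt(31) + 245.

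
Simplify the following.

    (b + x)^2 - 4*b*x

Expanding gives b^2 - 2*b*x + x^2, a perfect square.

(b - x)^2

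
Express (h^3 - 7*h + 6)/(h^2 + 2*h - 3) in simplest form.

Factor: h^3 - 7*h + 6 = (h + 3)*(h - 1)*(h - 2);  h^2 + 2*h - 3 = (h - 1)*(h + 3)
Cancel the common factors (h + 3), (h - 1).

h - 2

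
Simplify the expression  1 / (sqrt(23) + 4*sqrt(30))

Multiply numerator and denominator by -4*sqrt(30) + sqrt(23).
Denominator becomes -457; numerator becomes -4*sqrt(30) + sqrt(23).

(-sqrt(23) + 4*sqrt(30))/457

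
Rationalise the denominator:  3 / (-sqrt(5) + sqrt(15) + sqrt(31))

(-123*sqrt(5) - 33*sqrt(31) + 63*sqrt(15) + 30*sqrt(93))/179

Group as (sqrt(15) + sqrt(31)) - sqrt(5); multiply by (sqrt(15) + sqrt(31)) + sqrt(5), then rationalise the remaining surd.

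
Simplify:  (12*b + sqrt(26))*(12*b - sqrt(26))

(12*b)^2 - (sqrt(26))^2 = 144*b^2 - 26.

144*b^2 - 26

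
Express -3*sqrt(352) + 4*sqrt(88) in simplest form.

3*sqrt(352) = 12*sqrt(22); 4*sqrt(88) = 8*sqrt(22)
Combine: (-12 + 8)·sqrt(22) = -4*sqrt(22)

-4*sqrt(22)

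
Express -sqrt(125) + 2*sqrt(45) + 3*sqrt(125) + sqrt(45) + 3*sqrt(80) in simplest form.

sqrt(125) = 5*sqrt(5); 2*sqrt(45) = 6*sqrt(5); 3*sqrt(125) = 15*sqrt(5); sqrt(45) = 3*sqrt(5); 3*sqrt(80) = 12*sqrt(5)
Combine: (-5 + 6 + 15 + 3 + 12)·sqrt(5) = 31*sqrt(5)

31*sqrt(5)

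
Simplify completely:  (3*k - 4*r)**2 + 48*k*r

(3*k + 4*r)**2

After expansion: 9*k**2 + 24*k*r + 16*r**2 — a perfect-square trinomial.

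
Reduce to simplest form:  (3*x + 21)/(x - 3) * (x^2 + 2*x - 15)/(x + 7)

3*x + 15

Factor: 3*x + 21 = 3*(x + 7);  x^2 + 2*x - 15 = (x - 3)*(x + 5)
Cancel the common factors (x + 7), (x - 3).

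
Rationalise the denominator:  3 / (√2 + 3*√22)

Multiply numerator and denominator by -√2 + 3*√22.
Denominator becomes 196; numerator becomes -3*√2 + 9*√22.

(-3*√2 + 9*√22)/196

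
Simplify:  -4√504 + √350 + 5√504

4√504 = 24*√14; √350 = 5*√14; 5√504 = 30*√14
Combine: (-24 + 5 + 30)·√14 = 11*√14

11*√14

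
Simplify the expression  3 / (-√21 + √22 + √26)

Group as (√22 + √26) - √21; multiply by (√22 + √26) + √21, then rationalise the remaining surd.

(-81*√21 + 51*√26 + 75*√22 + 12*√3003)/1559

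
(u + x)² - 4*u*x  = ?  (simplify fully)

(u - x)²

Expanding gives u² - 2*u*x + x², a perfect square.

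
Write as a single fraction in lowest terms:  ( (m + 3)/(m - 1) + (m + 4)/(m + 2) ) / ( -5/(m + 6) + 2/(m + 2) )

(-2*m^3 - 20*m^2 - 50*m - 12)/(3*m^2 - 5*m + 2)

Numerator: (m + 3)/(m - 1) + (m + 4)/(m + 2) = (2*m^2 + 8*m + 2)/(m^2 + m - 2)
Denominator: -5/(m + 6) + 2/(m + 2) = (-3*m + 2)/(m^2 + 8*m + 12)
Divide: ((2*m^2 + 8*m + 2)/(m^2 + m - 2)) · ((m^2 + 8*m + 12)/(-3*m + 2)) = (-2*m^3 - 20*m^2 - 50*m - 12)/(3*m^2 - 5*m + 2)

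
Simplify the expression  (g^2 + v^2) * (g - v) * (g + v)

Pair the conjugate factors: (g+v)(g-v) = g^2 - v^2, then repeat with the next factor.

g^4 - v^4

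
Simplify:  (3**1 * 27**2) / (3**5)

3**1 = 3**1; 27**2 = 3**6; 3**5 = 3**5
Combine exponents: 3**2

3**2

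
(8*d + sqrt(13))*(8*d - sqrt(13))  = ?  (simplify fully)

64*d**2 - 13

Product of conjugates: (P+Q)(P-Q) = P**2 - Q**2.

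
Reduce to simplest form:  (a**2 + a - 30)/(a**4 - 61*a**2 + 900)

1/(a**2 - a - 30)

Factor: a**2 + a - 30 = (a - 5)*(a + 6);  a**4 - 61*a**2 + 900 = (a - 6)*(a - 5)*(a + 6)*(a + 5)
Cancel the common factors (a + 6), (a - 5).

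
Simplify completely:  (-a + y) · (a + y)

-a² + y²

(y+a)(y-a) = -a² + y².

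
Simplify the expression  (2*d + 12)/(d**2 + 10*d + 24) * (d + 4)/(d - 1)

2/(d - 1)

Factor: 2*d + 12 = 2*(d + 6);  d**2 + 10*d + 24 = (d + 4)*(d + 6)
Cancel the common factors (d + 6), (d + 4).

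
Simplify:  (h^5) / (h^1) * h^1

h^5

Quotient: h^4
Multiply by h^1: add exponents.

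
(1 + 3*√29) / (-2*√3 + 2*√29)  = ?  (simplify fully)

(√3 + √29 + 3*√87 + 87)/52

Multiply numerator and denominator by 2*√3 + 2*√29.
Denominator becomes 104; numerator becomes 2*√3 + 2*√29 + 6*√87 + 174.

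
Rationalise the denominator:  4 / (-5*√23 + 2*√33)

(-20*√23 - 8*√33)/443

Multiply numerator and denominator by 2*√33 + 5*√23.
Denominator becomes -443; numerator becomes 8*√33 + 20*√23.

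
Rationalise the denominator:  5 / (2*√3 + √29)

Multiply numerator and denominator by -√29 + 2*√3.
Denominator becomes -17; numerator becomes -5*√29 + 10*√3.

(-10*√3 + 5*√29)/17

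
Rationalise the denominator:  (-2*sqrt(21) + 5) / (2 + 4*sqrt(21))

Multiply numerator and denominator by -4*sqrt(21) + 2.
Denominator becomes -332; numerator becomes -24*sqrt(21) + 178.

(-89 + 12*sqrt(21))/166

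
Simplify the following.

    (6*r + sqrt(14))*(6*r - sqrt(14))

(6*r)**2 - (sqrt(14))**2 = 36*r**2 - 14.

36*r**2 - 14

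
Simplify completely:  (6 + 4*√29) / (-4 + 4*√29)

Multiply numerator and denominator by -4*√29 - 4.
Denominator becomes -448; numerator becomes -488 - 40*√29.

(5*√29 + 61)/56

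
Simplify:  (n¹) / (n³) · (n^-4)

n^(-6)

Quotient: (n^-2)
Multiply by (n^-4): add exponents.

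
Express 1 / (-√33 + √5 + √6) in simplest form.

(-11*√33 - 16*√6 - 17*√5 - 3*√110)/182

Group as (√5 + √6) - √33; multiply by (√5 + √6) + √33, then rationalise the remaining surd.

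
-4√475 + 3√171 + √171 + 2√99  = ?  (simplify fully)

-8*√19 + 6*√11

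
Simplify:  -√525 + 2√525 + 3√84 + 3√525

√525 = 5*√21; 2√525 = 10*√21; 3√84 = 6*√21; 3√525 = 15*√21
Combine: (-5 + 10 + 6 + 15)·√21 = 26*√21

26*√21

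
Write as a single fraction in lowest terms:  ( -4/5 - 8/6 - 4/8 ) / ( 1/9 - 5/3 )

237/140

Numerator: -4/5 - 8/6 - 4/8 = -79/30
Denominator: 1/9 - 5/3 = -14/9
Divide: (-79/30) · (-9/14) = 237/140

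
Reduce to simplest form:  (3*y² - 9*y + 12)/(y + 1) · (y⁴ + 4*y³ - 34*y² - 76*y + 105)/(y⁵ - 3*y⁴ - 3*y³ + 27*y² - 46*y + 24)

Factor: 3*y² - 9*y + 12 = 3·(y² - 3*y + 4);  y⁴ + 4*y³ - 34*y² - 76*y + 105 = (y + 3)·(y + 7)·(y - 5)·(y - 1);  y⁵ - 3*y⁴ - 3*y³ + 27*y² - 46*y + 24 = (y - 1)·(y + 3)·(y² - 3*y + 4)·(y - 2)
Cancel the common factors (y² - 3*y + 4), (y - 1), (y + 3).

(3*y² + 6*y - 105)/(y² - y - 2)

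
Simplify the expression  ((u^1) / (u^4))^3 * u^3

u^(-6)

Inside the bracket: (u^-3)
Raise to the power 3: (u^-9)
Multiply by u^3: add exponents.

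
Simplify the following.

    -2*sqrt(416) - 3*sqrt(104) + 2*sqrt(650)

-4*sqrt(26)

2*sqrt(416) = 8*sqrt(26); 3*sqrt(104) = 6*sqrt(26); 2*sqrt(650) = 10*sqrt(26)
Combine: (-8 - 6 + 10)·sqrt(26) = -4*sqrt(26)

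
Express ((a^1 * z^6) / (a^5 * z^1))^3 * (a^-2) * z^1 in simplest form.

z^16/a^14

Inside the bracket: (a^-4) * z^5
Raise to the power 3: (a^-12) * z^15
Multiply by (a^-2) * z^1: add exponents.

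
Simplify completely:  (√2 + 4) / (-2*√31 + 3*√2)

Multiply numerator and denominator by 3*√2 + 2*√31.
Denominator becomes -106; numerator becomes 6 + 2*√62 + 12*√2 + 8*√31.

(-4*√31 - 6*√2 - √62 - 3)/53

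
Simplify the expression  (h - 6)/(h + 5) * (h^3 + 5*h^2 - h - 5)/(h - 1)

Factor: h^3 + 5*h^2 - h - 5 = (h + 5)*(h + 1)*(h - 1)
Cancel the common factors (h + 5), (h - 1).

h^2 - 5*h - 6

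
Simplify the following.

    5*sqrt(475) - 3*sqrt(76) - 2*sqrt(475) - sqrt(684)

3*sqrt(19)

5*sqrt(475) = 25*sqrt(19); 3*sqrt(76) = 6*sqrt(19); 2*sqrt(475) = 10*sqrt(19); sqrt(684) = 6*sqrt(19)
Combine: (25 - 6 - 10 - 6)·sqrt(19) = 3*sqrt(19)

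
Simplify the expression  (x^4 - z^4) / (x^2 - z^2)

Factor x^4 - z^4 and cancel (x^2 - z^2).

x^2 + z^2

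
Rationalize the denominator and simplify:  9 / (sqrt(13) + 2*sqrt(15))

(-9*sqrt(13) + 18*sqrt(15))/47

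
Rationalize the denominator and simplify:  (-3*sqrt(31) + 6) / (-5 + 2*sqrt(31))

Multiply numerator and denominator by -2*sqrt(31) - 5.
Denominator becomes -99; numerator becomes 3*sqrt(31) + 156.

(-52 - sqrt(31))/33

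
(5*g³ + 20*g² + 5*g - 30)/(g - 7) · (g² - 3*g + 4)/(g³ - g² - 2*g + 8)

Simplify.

(5*g² + 10*g - 15)/(g - 7)

Factor: 5*g³ + 20*g² + 5*g - 30 = 5·(g + 2)·(g - 1)·(g + 3);  g³ - g² - 2*g + 8 = (g² - 3*g + 4)·(g + 2)
Cancel the common factors (g² - 3*g + 4), (g + 2).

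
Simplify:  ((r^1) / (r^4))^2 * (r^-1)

Inside the bracket: (r^-3)
Raise to the power 2: (r^-6)
Multiply by (r^-1): add exponents.

r^(-7)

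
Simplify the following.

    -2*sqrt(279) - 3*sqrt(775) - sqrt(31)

2*sqrt(279) = 6*sqrt(31); 3*sqrt(775) = 15*sqrt(31); sqrt(31) = sqrt(31)
Combine: (-6 - 15 - 1)·sqrt(31) = -22*sqrt(31)

-22*sqrt(31)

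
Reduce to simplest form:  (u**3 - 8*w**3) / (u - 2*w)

u**2 + 2*u*w + 4*w**2

u**3 - (2*w)**3 = (u - 2*w)(u**2 + 2*u*w + 4*w**2).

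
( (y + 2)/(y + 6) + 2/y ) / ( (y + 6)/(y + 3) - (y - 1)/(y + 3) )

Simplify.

Numerator: (y + 2)/(y + 6) + 2/y = (y^2 + 4*y + 12)/(y^2 + 6*y)
Denominator: (y + 6)/(y + 3) - (y - 1)/(y + 3) = 7/(y + 3)
Divide: ((y^2 + 4*y + 12)/(y^2 + 6*y)) · (y/7 + 3/7) = (y^3 + 7*y^2 + 24*y + 36)/(7*y^2 + 42*y)

(y^3 + 7*y^2 + 24*y + 36)/(7*y^2 + 42*y)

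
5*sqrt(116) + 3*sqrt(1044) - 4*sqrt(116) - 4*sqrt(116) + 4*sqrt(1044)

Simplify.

5*sqrt(116) = 10*sqrt(29); 3*sqrt(1044) = 18*sqrt(29); 4*sqrt(116) = 8*sqrt(29); 4*sqrt(116) = 8*sqrt(29); 4*sqrt(1044) = 24*sqrt(29)
Combine: (10 + 18 - 8 - 8 + 24)·sqrt(29) = 36*sqrt(29)

36*sqrt(29)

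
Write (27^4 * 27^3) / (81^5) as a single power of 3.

3^1

27^4 = 3^12; 27^3 = 3^9; 81^5 = 3^20
Combine exponents: 3^1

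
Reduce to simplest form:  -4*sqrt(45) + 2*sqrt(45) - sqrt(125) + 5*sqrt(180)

4*sqrt(45) = 12*sqrt(5); 2*sqrt(45) = 6*sqrt(5); sqrt(125) = 5*sqrt(5); 5*sqrt(180) = 30*sqrt(5)
Combine: (-12 + 6 - 5 + 30)·sqrt(5) = 19*sqrt(5)

19*sqrt(5)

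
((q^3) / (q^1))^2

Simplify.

q^4

Inside the bracket: q^2
Raise to the power 2: q^4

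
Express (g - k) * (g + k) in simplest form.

(g+k)(g-k) = g^2 - k^2.

g^2 - k^2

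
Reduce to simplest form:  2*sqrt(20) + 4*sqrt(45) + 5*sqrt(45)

31*sqrt(5)

2*sqrt(20) = 4*sqrt(5); 4*sqrt(45) = 12*sqrt(5); 5*sqrt(45) = 15*sqrt(5)
Combine: (4 + 12 + 15)·sqrt(5) = 31*sqrt(5)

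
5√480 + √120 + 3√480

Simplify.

5√480 = 20*√30; √120 = 2*√30; 3√480 = 12*√30
Combine: (20 + 2 + 12)·√30 = 34*√30

34*√30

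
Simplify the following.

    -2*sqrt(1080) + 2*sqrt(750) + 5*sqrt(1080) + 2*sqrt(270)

2*sqrt(1080) = 12*sqrt(30); 2*sqrt(750) = 10*sqrt(30); 5*sqrt(1080) = 30*sqrt(30); 2*sqrt(270) = 6*sqrt(30)
Combine: (-12 + 10 + 30 + 6)·sqrt(30) = 34*sqrt(30)

34*sqrt(30)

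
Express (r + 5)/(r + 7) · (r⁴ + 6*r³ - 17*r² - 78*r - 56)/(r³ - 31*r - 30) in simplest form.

Factor: r⁴ + 6*r³ - 17*r² - 78*r - 56 = (r - 4)·(r + 7)·(r + 2)·(r + 1);  r³ - 31*r - 30 = (r - 6)·(r + 5)·(r + 1)
Cancel the common factors (r + 1), (r + 5), (r + 7).

(r² - 2*r - 8)/(r - 6)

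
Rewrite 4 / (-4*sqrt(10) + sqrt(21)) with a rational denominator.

Multiply numerator and denominator by sqrt(21) + 4*sqrt(10).
Denominator becomes -139; numerator becomes 4*sqrt(21) + 16*sqrt(10).

(-16*sqrt(10) - 4*sqrt(21))/139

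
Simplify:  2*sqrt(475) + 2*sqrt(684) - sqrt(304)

2*sqrt(475) = 10*sqrt(19); 2*sqrt(684) = 12*sqrt(19); sqrt(304) = 4*sqrt(19)
Combine: (10 + 12 - 4)·sqrt(19) = 18*sqrt(19)

18*sqrt(19)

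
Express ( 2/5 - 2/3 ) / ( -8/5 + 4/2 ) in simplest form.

-2/3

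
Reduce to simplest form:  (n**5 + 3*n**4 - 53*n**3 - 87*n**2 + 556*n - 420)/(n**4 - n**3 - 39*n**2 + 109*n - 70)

Factor: n**5 + 3*n**4 - 53*n**3 - 87*n**2 + 556*n - 420 = (n + 5)*(n - 6)*(n - 2)*(n - 1)*(n + 7);  n**4 - n**3 - 39*n**2 + 109*n - 70 = (n - 2)*(n - 5)*(n + 7)*(n - 1)
Cancel the common factors (n + 7), (n - 1), (n - 2).

(n**2 - n - 30)/(n - 5)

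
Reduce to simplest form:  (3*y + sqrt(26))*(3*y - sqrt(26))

9*y^2 - 26

Difference of squares with P = 3*y, Q = sqrt(26).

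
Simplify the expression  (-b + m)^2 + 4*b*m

(b + m)^2

Expand the square and combine the 4*b*m term.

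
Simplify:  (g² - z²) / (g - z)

Difference of squares: factor out (g - z).

g + z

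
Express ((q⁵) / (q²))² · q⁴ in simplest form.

q^10

Inside the bracket: q³
Raise to the power 2: q⁶
Multiply by q⁴: add exponents.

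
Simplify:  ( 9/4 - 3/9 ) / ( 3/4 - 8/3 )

Numerator: 9/4 - 3/9 = 23/12
Denominator: 3/4 - 8/3 = -23/12
Divide: (23/12) · (-12/23) = -1

-1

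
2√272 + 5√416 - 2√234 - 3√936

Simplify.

2√272 = 8*√17; 5√416 = 20*√26; 2√234 = 6*√26; 3√936 = 18*√26

-4*√26 + 8*√17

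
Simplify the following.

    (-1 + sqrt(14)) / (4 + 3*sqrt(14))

(-7*sqrt(14) + 46)/110

Multiply numerator and denominator by -3*sqrt(14) + 4.
Denominator becomes -110; numerator becomes -46 + 7*sqrt(14).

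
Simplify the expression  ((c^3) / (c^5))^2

Inside the bracket: (c^-2)
Raise to the power 2: (c^-4)

c^(-4)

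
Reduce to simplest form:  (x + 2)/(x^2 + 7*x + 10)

Factor: x^2 + 7*x + 10 = (x + 5)*(x + 2)
Cancel the common factor (x + 2).

1/(x + 5)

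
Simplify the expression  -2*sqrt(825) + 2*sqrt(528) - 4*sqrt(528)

-18*sqrt(33)

2*sqrt(825) = 10*sqrt(33); 2*sqrt(528) = 8*sqrt(33); 4*sqrt(528) = 16*sqrt(33)
Combine: (-10 + 8 - 16)·sqrt(33) = -18*sqrt(33)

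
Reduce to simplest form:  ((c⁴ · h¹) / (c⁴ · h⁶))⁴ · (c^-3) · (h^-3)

1/(c³*h^23)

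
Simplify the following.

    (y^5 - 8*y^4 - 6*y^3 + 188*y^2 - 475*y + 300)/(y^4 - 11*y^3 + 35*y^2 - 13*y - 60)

Factor: y^5 - 8*y^4 - 6*y^3 + 188*y^2 - 475*y + 300 = (y - 3)*(y + 5)*(y - 5)*(y - 1)*(y - 4);  y^4 - 11*y^3 + 35*y^2 - 13*y - 60 = (y + 1)*(y - 5)*(y - 3)*(y - 4)
Cancel the common factors (y - 5), (y - 3), (y - 4).

(y^2 + 4*y - 5)/(y + 1)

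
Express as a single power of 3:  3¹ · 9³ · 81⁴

3^23

3¹ = 3^1; 9³ = 3^6; 81⁴ = 3^16
Combine exponents: 3^23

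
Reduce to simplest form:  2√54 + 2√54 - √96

8*√6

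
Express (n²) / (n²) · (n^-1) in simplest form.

1/n

Quotient: 1
Multiply by (n^-1): add exponents.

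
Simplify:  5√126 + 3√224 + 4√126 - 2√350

5√126 = 15*√14; 3√224 = 12*√14; 4√126 = 12*√14; 2√350 = 10*√14
Combine: (15 + 12 + 12 - 10)·√14 = 29*√14

29*√14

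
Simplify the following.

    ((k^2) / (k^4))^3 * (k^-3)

k^(-9)

Inside the bracket: (k^-2)
Raise to the power 3: (k^-6)
Multiply by (k^-3): add exponents.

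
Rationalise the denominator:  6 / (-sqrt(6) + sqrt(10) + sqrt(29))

(-198*sqrt(6) - 78*sqrt(29) + 150*sqrt(10) + 24*sqrt(435))/71

Group as (sqrt(10) + sqrt(29)) - sqrt(6); multiply by (sqrt(10) + sqrt(29)) + sqrt(6), then rationalise the remaining surd.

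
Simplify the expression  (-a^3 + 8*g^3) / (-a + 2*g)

a^2 + 2*a*g + 4*g^2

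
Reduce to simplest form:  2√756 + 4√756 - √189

33*√21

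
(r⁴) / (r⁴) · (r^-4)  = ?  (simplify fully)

Quotient: 1
Multiply by (r^-4): add exponents.

r^(-4)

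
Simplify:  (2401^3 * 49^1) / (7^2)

2401^3 = 7^12; 49^1 = 7^2; 7^2 = 7^2
Combine exponents: 7^12

7^12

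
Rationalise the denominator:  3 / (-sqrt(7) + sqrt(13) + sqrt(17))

(-69*sqrt(7) + 9*sqrt(17) + 33*sqrt(13) + 6*sqrt(1547))/355

Group as (sqrt(13) + sqrt(17)) - sqrt(7); multiply by (sqrt(13) + sqrt(17)) + sqrt(7), then rationalise the remaining surd.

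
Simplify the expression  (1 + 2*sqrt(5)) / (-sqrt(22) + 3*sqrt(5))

(sqrt(22) + 3*sqrt(5) + 2*sqrt(110) + 30)/23

Multiply numerator and denominator by sqrt(22) + 3*sqrt(5).
Denominator becomes 23; numerator becomes sqrt(22) + 3*sqrt(5) + 2*sqrt(110) + 30.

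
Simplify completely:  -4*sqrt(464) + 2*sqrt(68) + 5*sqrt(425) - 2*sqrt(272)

-16*sqrt(29) + 21*sqrt(17)

4*sqrt(464) = 16*sqrt(29); 2*sqrt(68) = 4*sqrt(17); 5*sqrt(425) = 25*sqrt(17); 2*sqrt(272) = 8*sqrt(17)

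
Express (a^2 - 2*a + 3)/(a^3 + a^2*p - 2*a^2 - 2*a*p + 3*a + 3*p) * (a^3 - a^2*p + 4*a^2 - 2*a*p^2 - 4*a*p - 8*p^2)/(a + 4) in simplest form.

a - 2*p

Factor: a^3 + a^2*p - 2*a^2 - 2*a*p + 3*a + 3*p = (a^2 - 2*a + 3)*(a + p);  a^3 - a^2*p + 4*a^2 - 2*a*p^2 - 4*a*p - 8*p^2 = (a + 4)*(a - 2*p)*(a + p)
Cancel the common factors (a^2 - 2*a + 3), (a + p), (a + 4).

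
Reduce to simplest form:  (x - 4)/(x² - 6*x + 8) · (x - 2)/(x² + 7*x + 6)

Factor: x² - 6*x + 8 = (x - 2)·(x - 4);  x² + 7*x + 6 = (x + 6)·(x + 1)
Cancel the common factors (x - 4), (x - 2).

1/(x² + 7*x + 6)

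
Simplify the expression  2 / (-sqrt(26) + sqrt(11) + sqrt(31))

Group as (sqrt(11) + sqrt(31)) - sqrt(26); multiply by (sqrt(11) + sqrt(31)) + sqrt(26), then rationalise the remaining surd.

(-8*sqrt(26) + 3*sqrt(31) + 23*sqrt(11) + sqrt(8866))/277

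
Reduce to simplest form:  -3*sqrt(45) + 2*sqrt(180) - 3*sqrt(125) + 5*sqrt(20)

3*sqrt(45) = 9*sqrt(5); 2*sqrt(180) = 12*sqrt(5); 3*sqrt(125) = 15*sqrt(5); 5*sqrt(20) = 10*sqrt(5)
Combine: (-9 + 12 - 15 + 10)·sqrt(5) = -2*sqrt(5)

-2*sqrt(5)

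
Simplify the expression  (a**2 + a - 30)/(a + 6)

a - 5

Factor: a**2 + a - 30 = (a + 6)*(a - 5)
Cancel the common factor (a + 6).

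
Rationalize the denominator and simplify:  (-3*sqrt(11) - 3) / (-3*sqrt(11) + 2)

(3*sqrt(11) + 21)/19

Multiply numerator and denominator by 2 + 3*sqrt(11).
Denominator becomes -95; numerator becomes -105 - 15*sqrt(11).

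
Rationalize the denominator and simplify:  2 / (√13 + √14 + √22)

Group as (√13 + √22) + √14; multiply by (√13 + √22) - √14, then rationalise the remaining surd.

(-8*√1001 + 10*√22 + 42*√14 + 46*√13)/703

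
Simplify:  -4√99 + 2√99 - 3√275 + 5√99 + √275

-√11

4√99 = 12*√11; 2√99 = 6*√11; 3√275 = 15*√11; 5√99 = 15*√11; √275 = 5*√11
Combine: (-12 + 6 - 15 + 15 + 5)·√11 = -√11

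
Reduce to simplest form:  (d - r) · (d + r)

d² - r²

Telescope via difference of squares: (d+r)(d-r) = d² - r².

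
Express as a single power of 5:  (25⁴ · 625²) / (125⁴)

25⁴ = 5^8; 625² = 5^8; 125⁴ = 5^12
Combine exponents: 5^4

5^4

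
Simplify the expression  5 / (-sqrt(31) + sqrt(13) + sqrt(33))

(-75*sqrt(31) + 55*sqrt(33) + 255*sqrt(13) + 10*sqrt(13299))/1491

Group as (sqrt(13) + sqrt(33)) - sqrt(31); multiply by (sqrt(13) + sqrt(33)) + sqrt(31), then rationalise the remaining surd.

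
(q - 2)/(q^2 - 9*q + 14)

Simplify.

1/(q - 7)

Factor: q^2 - 9*q + 14 = (q - 2)*(q - 7)
Cancel the common factor (q - 2).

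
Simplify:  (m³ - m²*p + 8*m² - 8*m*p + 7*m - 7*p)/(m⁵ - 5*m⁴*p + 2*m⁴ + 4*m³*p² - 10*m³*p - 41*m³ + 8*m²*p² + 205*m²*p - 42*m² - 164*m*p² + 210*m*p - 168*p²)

Factor: m³ - m²*p + 8*m² - 8*m*p + 7*m - 7*p = (m + 1)·(m - p)·(m + 7);  m⁵ - 5*m⁴*p + 2*m⁴ + 4*m³*p² - 10*m³*p - 41*m³ + 8*m²*p² + 205*m²*p - 42*m² - 164*m*p² + 210*m*p - 168*p² = (m - 4*p)·(m - p)·(m + 1)·(m - 6)·(m + 7)
Cancel the common factors (m - p), (m + 7), (m + 1).

-1/(-m² + 4*m*p + 6*m - 24*p)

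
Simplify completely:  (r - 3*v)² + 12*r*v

After expansion: r² + 6*r*v + 9*v² — a perfect-square trinomial.

(r + 3*v)²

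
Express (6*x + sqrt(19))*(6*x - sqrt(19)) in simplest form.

Difference of squares with P = 6*x, Q = sqrt(19).

36*x^2 - 19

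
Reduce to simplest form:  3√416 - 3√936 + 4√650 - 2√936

2*√26

3√416 = 12*√26; 3√936 = 18*√26; 4√650 = 20*√26; 2√936 = 12*√26
Combine: (12 - 18 + 20 - 12)·√26 = 2*√26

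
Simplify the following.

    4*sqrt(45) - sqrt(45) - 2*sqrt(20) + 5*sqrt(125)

4*sqrt(45) = 12*sqrt(5); sqrt(45) = 3*sqrt(5); 2*sqrt(20) = 4*sqrt(5); 5*sqrt(125) = 25*sqrt(5)
Combine: (12 - 3 - 4 + 25)·sqrt(5) = 30*sqrt(5)

30*sqrt(5)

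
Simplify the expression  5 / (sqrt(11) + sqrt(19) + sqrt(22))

(-55*sqrt(38) + 20*sqrt(22) + 35*sqrt(19) + 75*sqrt(11))/386

Group as (sqrt(19) + sqrt(22)) + sqrt(11); multiply by (sqrt(19) + sqrt(22)) - sqrt(11), then rationalise the remaining surd.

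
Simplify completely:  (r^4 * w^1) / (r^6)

Quotient: (r^-2) * w^1

w/r^2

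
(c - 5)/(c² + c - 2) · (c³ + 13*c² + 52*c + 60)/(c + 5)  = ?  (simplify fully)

Factor: c² + c - 2 = (c + 2)·(c - 1);  c³ + 13*c² + 52*c + 60 = (c + 5)·(c + 6)·(c + 2)
Cancel the common factors (c + 5), (c + 2).

(c² + c - 30)/(c - 1)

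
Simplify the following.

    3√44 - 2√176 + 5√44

8*√11

3√44 = 6*√11; 2√176 = 8*√11; 5√44 = 10*√11
Combine: (6 - 8 + 10)·√11 = 8*√11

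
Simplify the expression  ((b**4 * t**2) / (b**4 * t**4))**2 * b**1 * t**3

Inside the bracket: (t**-2)
Raise to the power 2: (t**-4)
Multiply by b**1 * t**3: add exponents.

b/t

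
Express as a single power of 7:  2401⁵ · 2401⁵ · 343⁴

7^52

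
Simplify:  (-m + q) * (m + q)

-m^2 + q^2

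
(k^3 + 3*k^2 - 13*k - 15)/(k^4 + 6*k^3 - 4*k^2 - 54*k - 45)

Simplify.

Factor: k^3 + 3*k^2 - 13*k - 15 = (k - 3)*(k + 1)*(k + 5);  k^4 + 6*k^3 - 4*k^2 - 54*k - 45 = (k + 5)*(k + 1)*(k + 3)*(k - 3)
Cancel the common factors (k - 3), (k + 5), (k + 1).

1/(k + 3)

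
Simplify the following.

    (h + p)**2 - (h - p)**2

4*h*p

Binomially expand both and collect terms in h, p.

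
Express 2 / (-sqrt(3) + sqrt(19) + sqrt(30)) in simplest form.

Group as (sqrt(19) + sqrt(30)) - sqrt(3); multiply by (sqrt(19) + sqrt(30)) + sqrt(3), then rationalise the remaining surd.

(-23*sqrt(3) - 4*sqrt(30) + 7*sqrt(19) + 3*sqrt(190))/41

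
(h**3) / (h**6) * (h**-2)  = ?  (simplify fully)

Quotient: (h**-3)
Multiply by (h**-2): add exponents.

h**(-5)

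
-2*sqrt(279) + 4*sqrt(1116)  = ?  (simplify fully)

18*sqrt(31)

2*sqrt(279) = 6*sqrt(31); 4*sqrt(1116) = 24*sqrt(31)
Combine: (-6 + 24)·sqrt(31) = 18*sqrt(31)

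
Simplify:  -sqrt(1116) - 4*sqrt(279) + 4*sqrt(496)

sqrt(1116) = 6*sqrt(31); 4*sqrt(279) = 12*sqrt(31); 4*sqrt(496) = 16*sqrt(31)
Combine: (-6 - 12 + 16)·sqrt(31) = -2*sqrt(31)

-2*sqrt(31)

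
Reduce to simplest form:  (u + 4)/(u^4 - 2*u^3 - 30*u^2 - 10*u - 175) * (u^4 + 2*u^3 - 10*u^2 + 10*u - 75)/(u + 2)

Factor: u^4 - 2*u^3 - 30*u^2 - 10*u - 175 = (u - 7)*(u + 5)*(u^2 + 5);  u^4 + 2*u^3 - 10*u^2 + 10*u - 75 = (u - 3)*(u + 5)*(u^2 + 5)
Cancel the common factors (u^2 + 5), (u + 5).

(u^2 + u - 12)/(u^2 - 5*u - 14)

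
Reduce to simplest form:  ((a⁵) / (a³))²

a⁴

Inside the bracket: a²
Raise to the power 2: a⁴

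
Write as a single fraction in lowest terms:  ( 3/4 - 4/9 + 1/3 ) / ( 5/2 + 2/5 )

Numerator: 3/4 - 4/9 + 1/3 = 23/36
Denominator: 5/2 + 2/5 = 29/10
Divide: (23/36) · (10/29) = 115/522

115/522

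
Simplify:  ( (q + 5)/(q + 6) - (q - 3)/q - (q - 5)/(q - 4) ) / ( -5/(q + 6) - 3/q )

(q^3 - q^2 - 40*q + 72)/(8*q^2 - 14*q - 72)

Numerator: (q + 5)/(q + 6) - (q - 3)/q - (q - 5)/(q - 4) = (-q^3 + q^2 + 40*q - 72)/(q^3 + 2*q^2 - 24*q)
Denominator: -5/(q + 6) - 3/q = (-8*q - 18)/(q^2 + 6*q)
Divide: ((-q^3 + q^2 + 40*q - 72)/(q^3 + 2*q^2 - 24*q)) · ((q^2 + 6*q)/(-8*q - 18)) = (q^3 - q^2 - 40*q + 72)/(8*q^2 - 14*q - 72)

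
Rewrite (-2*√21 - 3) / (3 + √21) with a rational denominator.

(-11 + √21)/4

Multiply numerator and denominator by -√21 + 3.
Denominator becomes -12; numerator becomes -3*√21 + 33.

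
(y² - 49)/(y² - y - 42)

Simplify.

Factor: y² - 49 = (y - 7)·(y + 7);  y² - y - 42 = (y - 7)·(y + 6)
Cancel the common factor (y - 7).

(y + 7)/(y + 6)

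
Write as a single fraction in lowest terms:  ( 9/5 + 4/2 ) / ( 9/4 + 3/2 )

76/75

Numerator: 9/5 + 4/2 = 19/5
Denominator: 9/4 + 3/2 = 15/4
Divide: (19/5) · (4/15) = 76/75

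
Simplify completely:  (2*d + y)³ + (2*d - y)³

Only the even-power cross terms survive.

16*d³ + 12*d*y²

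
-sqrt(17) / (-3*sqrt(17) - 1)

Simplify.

Multiply numerator and denominator by -1 + 3*sqrt(17).
Denominator becomes -152; numerator becomes -51 + sqrt(17).

(-sqrt(17) + 51)/152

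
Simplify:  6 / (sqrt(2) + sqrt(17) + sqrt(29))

Group as (sqrt(2) + sqrt(29)) + sqrt(17); multiply by (sqrt(2) + sqrt(29)) - sqrt(17), then rationalise the remaining surd.

(-sqrt(986) - 5*sqrt(29) + 7*sqrt(17) + 22*sqrt(2))/3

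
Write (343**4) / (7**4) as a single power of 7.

7**8

343**4 = 7**12; 7**4 = 7**4
Combine exponents: 7**8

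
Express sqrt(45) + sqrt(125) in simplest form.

sqrt(45) = 3*sqrt(5); sqrt(125) = 5*sqrt(5)
Combine: (3 + 5)·sqrt(5) = 8*sqrt(5)

8*sqrt(5)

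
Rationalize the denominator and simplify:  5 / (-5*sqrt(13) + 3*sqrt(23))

Multiply numerator and denominator by 3*sqrt(23) + 5*sqrt(13).
Denominator becomes -118; numerator becomes 15*sqrt(23) + 25*sqrt(13).

(-25*sqrt(13) - 15*sqrt(23))/118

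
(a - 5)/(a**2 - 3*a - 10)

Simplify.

1/(a + 2)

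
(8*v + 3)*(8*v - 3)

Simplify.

64*v^2 - 9

(8*v)^2 - (3)^2 = 64*v^2 - 9.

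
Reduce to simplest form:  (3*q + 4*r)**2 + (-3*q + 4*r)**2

Write as f((4*r),(3*q)) + f((4*r),-(3*q)) and expand.

18*q**2 + 32*r**2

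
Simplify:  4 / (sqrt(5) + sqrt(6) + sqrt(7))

(-sqrt(210) + 2*sqrt(7) + 3*sqrt(6) + 4*sqrt(5))/13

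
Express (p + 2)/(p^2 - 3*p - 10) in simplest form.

1/(p - 5)

Factor: p^2 - 3*p - 10 = (p + 2)*(p - 5)
Cancel the common factor (p + 2).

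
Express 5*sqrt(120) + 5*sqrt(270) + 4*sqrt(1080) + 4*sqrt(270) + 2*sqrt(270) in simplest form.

67*sqrt(30)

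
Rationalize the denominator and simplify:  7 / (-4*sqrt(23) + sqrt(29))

(-28*sqrt(23) - 7*sqrt(29))/339

Multiply numerator and denominator by sqrt(29) + 4*sqrt(23).
Denominator becomes -339; numerator becomes 7*sqrt(29) + 28*sqrt(23).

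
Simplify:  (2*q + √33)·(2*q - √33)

4*q² - 33

Difference of squares with P = 2*q, Q = √33.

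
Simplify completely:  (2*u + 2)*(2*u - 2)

Difference of squares with P = 2*u, Q = 2.

4*u^2 - 4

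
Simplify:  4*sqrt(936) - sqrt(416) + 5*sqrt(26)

25*sqrt(26)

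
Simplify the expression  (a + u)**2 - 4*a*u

(a - u)**2

After expansion: a**2 - 2*a*u + u**2 — a perfect-square trinomial.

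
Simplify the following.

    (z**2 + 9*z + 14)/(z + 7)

z + 2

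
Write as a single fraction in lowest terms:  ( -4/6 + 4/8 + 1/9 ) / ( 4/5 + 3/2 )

-5/207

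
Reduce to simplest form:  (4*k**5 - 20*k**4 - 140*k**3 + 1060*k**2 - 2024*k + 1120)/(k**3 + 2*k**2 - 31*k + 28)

Factor: 4*k**5 - 20*k**4 - 140*k**3 + 1060*k**2 - 2024*k + 1120 = 4*(k - 2)*(k + 7)*(k - 4)*(k - 5)*(k - 1);  k**3 + 2*k**2 - 31*k + 28 = (k + 7)*(k - 4)*(k - 1)
Cancel the common factors (k - 1), (k + 7), (k - 4).

4*k**2 - 28*k + 40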